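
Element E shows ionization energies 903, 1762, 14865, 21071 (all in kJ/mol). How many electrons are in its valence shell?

Look for the largest jump between consecutive ionization energies: IE3/IE2 ≈ 8.4, far larger than any earlier ratio.
That jump marks the point where a core electron is being removed. So the atom has 2 valence electrons.

2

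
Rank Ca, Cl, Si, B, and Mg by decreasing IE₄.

IE_4 is the cost of taking one more electron from the +3 cation: Ca³⁺ is already 1 electron into the core; Cl³⁺ still has 4 valence electrons; Si³⁺ still has 1 valence electron; B³⁺ is the bare [He] core; Mg³⁺ is already 1 electron into the core.
Pulling an electron out of a noble-gas core costs far more than removing a remaining valence electron, so Ca, Mg and B sit at the high end of IE_4.
Valence configurations: Cl³⁺ [Ne]3s²3p², Si³⁺ [Ne]3s¹.
The numbers (kJ/mol): Ca 6491, Cl 5159, Si 4356, B 25026, Mg 10543.
So the fourth ionization energies run Si < Cl < Ca < Mg < B.

B > Mg > Ca > Cl > Si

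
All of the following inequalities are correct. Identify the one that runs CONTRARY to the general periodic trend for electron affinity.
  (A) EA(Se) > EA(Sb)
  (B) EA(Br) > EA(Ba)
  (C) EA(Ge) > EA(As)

(C)

The general trend: electron affinity increases across a period and decreases down a group.
(A) Se (period 4, group 16) vs Sb (period 5, group 15): the stated order agrees with the simple trend.
(B) Br (period 4, group 17) vs Ba (period 6, group 2): the stated order agrees with the simple trend.
(C) Ge (period 4, group 14) vs As (period 4, group 15): the stated order contradicts the simple trend.
The exception is (C): adding an electron to As's half-filled 4p³ is unfavourable, so Ge (4p²) has the more exothermic EA.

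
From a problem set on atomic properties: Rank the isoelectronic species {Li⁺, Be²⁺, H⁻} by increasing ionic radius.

All of these have 2 electrons, so size is governed by nuclear charge alone: the more protons, the stronger the pull on the same electron cloud, and the smaller the ion.
Nuclear charges: Be²⁺ (Z=4), Li⁺ (Z=3), H⁻ (Z=1).
Smallest to largest: Be²⁺ < Li⁺ < H⁻.

Be²⁺ < Li⁺ < H⁻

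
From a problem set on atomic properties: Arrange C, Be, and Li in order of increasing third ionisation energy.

Consider each +2 ion: C²⁺ still has 2 valence electrons; Be²⁺ is the bare [He] core; Li²⁺ is already 1 electron into the core.
Breaking into a closed-shell core is much more expensive than removing a leftover valence electron — Li and Be have the largest IE_3 here.
The numbers (kJ/mol): C 4620, Be 14849, Li 11815.
So the third ionization energies run C < Li < Be.

C < Li < Be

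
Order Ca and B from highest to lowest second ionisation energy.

B, Ca

After 1 electron has been removed, what remains? Ca⁺ still has 1 valence electron; B⁺ still has 2 valence electrons.
All are still removing valence electrons, so compare the +1 ions as you would atoms: IE_2 generally rises across a period (higher Z_eff) and falls down a group (larger shell), subject to the usual subshell exceptions.
Valence configurations: Ca⁺ [Ar]4s¹, B⁺ [He]2s².
The numbers (kJ/mol): Ca 1145, B 2427.
So the second ionization energies run Ca < B.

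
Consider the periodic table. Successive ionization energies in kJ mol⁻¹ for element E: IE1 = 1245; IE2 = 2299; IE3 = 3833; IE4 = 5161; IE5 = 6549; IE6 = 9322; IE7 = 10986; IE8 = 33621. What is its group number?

Look for the largest jump between consecutive ionization energies: IE8/IE7 ≈ 3.1, far larger than any earlier ratio.
That jump marks the point where a core electron is being removed. So the atom has 7 valence electrons.
A main-group element with 7 valence electrons is in group 17.

Group 17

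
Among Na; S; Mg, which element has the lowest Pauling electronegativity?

Na

Na is in period 3, group 1; Mg is in period 3, group 2; S is in period 3, group 16.
EN rises left→right (higher Z_eff, smaller atoms) and falls top→bottom (larger, more shielded atoms).
All lie in period 3, so electronegativity increases left to right.
The lowest Pauling electronegativity among these belongs to Na.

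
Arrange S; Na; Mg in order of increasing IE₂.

Mg < S < Na

Consider each +1 ion: S⁺ still has 5 valence electrons; Na⁺ is the bare [Ne] core; Mg⁺ still has 1 valence electron.
Breaking into a closed-shell core is much more expensive than removing a leftover valence electron — Na has the largest IE_2 here.
Valence configurations: S⁺ [Ne]3s²3p³, Mg⁺ [Ne]3s¹.
Tabulated IE_2 (kJ/mol): S 2252, Na 4562, Mg 1451.
Hence IE_2: Mg < S < Na.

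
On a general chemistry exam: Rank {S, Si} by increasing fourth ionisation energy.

Si < S

After 3 electrons have been removed, what remains? S³⁺ still has 3 valence electrons; Si³⁺ still has 1 valence electron.
All are still removing valence electrons, so compare the +3 ions as you would atoms: IE_4 generally rises across a period (higher Z_eff) and falls down a group (larger shell), subject to the usual subshell exceptions.
Valence configurations: S³⁺ [Ne]3s²3p¹, Si³⁺ [Ne]3s¹.
The numbers (kJ/mol): S 4556, Si 4356.
Overall IE_4 order: Si < S.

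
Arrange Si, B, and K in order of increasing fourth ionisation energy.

Si < K < B

After 3 electrons have been removed, what remains? Si³⁺ still has 1 valence electron; B³⁺ is the bare [He] core; K³⁺ is already 2 electrons into the core.
Breaking into a closed-shell core is much more expensive than removing a leftover valence electron — K and B have the largest IE_4 here.
The numbers (kJ/mol): Si 4356, B 25026, K 5877.
Putting it together, IE_4: Si < K < B.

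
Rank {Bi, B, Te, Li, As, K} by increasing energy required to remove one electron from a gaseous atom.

K < Li < Bi < B < Te < As

Li is in period 2, group 1; B is in period 2, group 13; K is in period 4, group 1; As is in period 4, group 15; Te is in period 5, group 16; Bi is in period 6, group 15.
First ionization energy rises across a period (greater Z_eff holds electrons more tightly) and falls down a group (valence electrons are farther from the nucleus).
Neither a single period nor a single group — weigh both effects.
Li > K: they share group 1; the group trend gives Li the larger value.
Bi > Li: period and group pull opposite ways; the across-period shift dominates (703 vs 520 kJ/mol).
B > Bi: the two effects oppose for this pair; the down-group effect wins (801 vs 703 kJ/mol).
Te > B: period and group pull opposite ways; the across-period shift dominates (869 vs 801 kJ/mol).
As > Te: period and group pull opposite ways; the down-group shift dominates (947 vs 869 kJ/mol).
Approximate values (kJ/mol): Li 520, B 801, K 419, As 947, Te 869, Bi 703.
So from lowest to highest: K < Li < Bi < B < Te < As.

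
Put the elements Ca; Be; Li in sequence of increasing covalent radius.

Be < Li < Ca

Li is in period 2, group 1; Be is in period 2, group 2; Ca is in period 4, group 2.
Atomic radius shrinks across a period as nuclear charge pulls the same shell inward, and grows down a group as new shells are added.
Neither a single period nor a single group — weigh both effects.
Li > Be: both are in period 2; the period trend gives Li the larger value.
Ca > Li: period and group pull opposite ways; the down-group shift dominates (171 vs 133 pm).
Approximate values (pm): Li 133, Be 102, Ca 171.
So from smallest to largest: Be < Li < Ca.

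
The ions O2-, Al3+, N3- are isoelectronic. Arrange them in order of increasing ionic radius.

All of these have 10 electrons, so size is governed by nuclear charge alone: the more protons, the stronger the pull on the same electron cloud, and the smaller the ion.
Nuclear charges: Al3+ (Z=13), O2- (Z=8), N3- (Z=7).
Smallest to largest: Al3+ < O2- < N3-.

Al3+ < O2- < N3-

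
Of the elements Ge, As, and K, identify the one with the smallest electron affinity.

K

K is in period 4, group 1; Ge is in period 4, group 14; As is in period 4, group 15.
Atoms with high Z_eff and room in the valence shell (especially the halogens) have the most exothermic electron affinities.
All lie in period 4; the across-period trend (electron affinity increases left to right) applies, with the exception below.
Note the exception: Ge has a higher electron affinity than As, contrary to the simple trend — adding an electron to As's half-filled 4p³ is unfavourable, so Ge (4p²) has the more exothermic EA.
Tabulated electron affinity (kJ/mol): K 48, Ge 119, As 78.
The smallest electron affinity among these belongs to K.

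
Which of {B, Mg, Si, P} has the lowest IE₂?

The second ionization energy removes an electron from the +1 ion. For each element: B⁺ still has 2 valence electrons; Mg⁺ still has 1 valence electron; Si⁺ still has 3 valence electrons; P⁺ still has 4 valence electrons.
All are still removing valence electrons, so compare the +1 ions as you would atoms: IE_2 generally rises across a period (higher Z_eff) and falls down a group (larger shell), subject to the usual subshell exceptions.
Valence configurations: B⁺ [He]2s², Mg⁺ [Ne]3s¹, Si⁺ [Ne]3s²3p¹, P⁺ [Ne]3s²3p².
Approximate IE_2 values (kJ/mol): B 2427, Mg 1451, Si 1577, P 1907.
Hence IE_2: Mg < Si < P < B.

Mg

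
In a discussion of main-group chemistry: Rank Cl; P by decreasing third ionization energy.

Cl, P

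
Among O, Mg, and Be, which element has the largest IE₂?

O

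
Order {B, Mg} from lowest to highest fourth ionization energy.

IE_4 is the cost of taking one more electron from the +3 cation: B³⁺ is the bare [He] core; Mg³⁺ is already 1 electron into the core.
All of these are removing an electron from a noble-gas core or deeper; the smaller core (lower principal quantum number) is held far more tightly, and within a period the higher nuclear charge binds the same core more tightly.
Approximate IE_4 values (kJ/mol): B 25026, Mg 10543.
Overall IE_4 order: Mg < B.

Mg < B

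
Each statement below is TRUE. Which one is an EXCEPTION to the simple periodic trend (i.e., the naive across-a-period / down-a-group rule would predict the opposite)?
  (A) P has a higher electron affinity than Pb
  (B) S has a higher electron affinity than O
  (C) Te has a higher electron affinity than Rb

The general trend: electron affinity increases across a period and decreases down a group.
(A) P (period 3, group 15) vs Pb (period 6, group 14): the stated order agrees with the simple trend.
(B) S (period 3, group 16) vs O (period 2, group 16): the stated order contradicts the simple trend.
(C) Te (period 5, group 16) vs Rb (period 5, group 1): the stated order agrees with the simple trend.
The exception is (B): the compact 2p subshell of O repels the added electron more than S's larger 3p does.

(B)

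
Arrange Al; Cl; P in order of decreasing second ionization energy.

The second ionization energy removes an electron from the +1 ion. For each element: Al⁺ still has 2 valence electrons; Cl⁺ still has 6 valence electrons; P⁺ still has 4 valence electrons.
All are still removing valence electrons, so compare the +1 ions as you would atoms: IE_2 generally rises across a period (higher Z_eff) and falls down a group (larger shell), subject to the usual subshell exceptions.
Valence configurations: Al⁺ [Ne]3s², Cl⁺ [Ne]3s²3p⁴, P⁺ [Ne]3s²3p².
Tabulated IE_2 (kJ/mol): Al 1817, Cl 2298, P 1907.
Hence IE_2: Al < P < Cl.

Cl, P, Al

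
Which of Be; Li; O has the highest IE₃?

The third ionization energy removes an electron from the +2 ion. For each element: Be²⁺ is the bare [He] core; Li²⁺ is already 1 electron into the core; O²⁺ still has 4 valence electrons.
Pulling an electron out of a noble-gas core costs far more than removing a remaining valence electron, so Li and Be sit at the high end of IE_3.
Tabulated IE_3 (kJ/mol): Be 14849, Li 11815, O 5300.
Putting it together, IE_3: O < Li < Be.

Be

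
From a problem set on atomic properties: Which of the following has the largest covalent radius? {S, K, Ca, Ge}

Moving right in a period, electrons are added to the same shell under a stronger nuclear pull, so atoms get smaller; moving down, a new shell is opened and atoms get larger.
These span different periods and groups, so the two trends combine.
Ge > S: relative to S, both the across-period and down-group shifts push Ge's atomic radius up.
Ca > Ge: both are in period 4; the period trend gives Ca the larger value.
K > Ca: both are in period 4; the period trend gives K the larger value.
For reference (pm): S 103, K 196, Ca 171, Ge 121.
The largest covalent radius among these belongs to K.

K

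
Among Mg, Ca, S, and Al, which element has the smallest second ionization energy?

Consider each +1 ion: Mg⁺ still has 1 valence electron; Ca⁺ still has 1 valence electron; S⁺ still has 5 valence electrons; Al⁺ still has 2 valence electrons.
All are still removing valence electrons, so compare the +1 ions as you would atoms: IE_2 generally rises across a period (higher Z_eff) and falls down a group (larger shell), subject to the usual subshell exceptions.
Valence configurations: Mg⁺ [Ne]3s¹, Ca⁺ [Ar]4s¹, S⁺ [Ne]3s²3p³, Al⁺ [Ne]3s².
Tabulated IE_2 (kJ/mol): Mg 1451, Ca 1145, S 2252, Al 1817.
Hence IE_2: Ca < Mg < Al < S.

Ca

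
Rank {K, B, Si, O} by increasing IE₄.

Si < K < O < B

IE_4 is the cost of taking one more electron from the +3 cation: K³⁺ is already 2 electrons into the core; B³⁺ is the bare [He] core; Si³⁺ still has 1 valence electron; O³⁺ still has 3 valence electrons.
Usually core removal costs more than valence removal, but here the competition is close: a tightly held n=2 valence electron can cost more to remove than an n=3 core electron, so the actual values have to decide it.
Valence configurations: Si³⁺ [Ne]3s¹, O³⁺ [He]2s²2p¹.
The numbers (kJ/mol): K 5877, B 25026, Si 4356, O 7469.
Overall IE_4 order: Si < K < O < B.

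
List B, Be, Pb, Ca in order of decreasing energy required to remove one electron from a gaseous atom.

Be is in period 2, group 2; B is in period 2, group 13; Ca is in period 4, group 2; Pb is in period 6, group 14.
Removing the outermost electron gets harder across a period and easier down a group.
Here both period and group differ, so the two effects have to be weighed against each other.
Pb > Ca: the two effects oppose for this pair; the across-period effect wins (716 vs 590 kJ/mol).
B > Pb: the two effects oppose for this pair; the down-group effect wins (801 vs 716 kJ/mol).
Be > B: this pair runs against the simple trend — see the exception note.
Note the exception: Be has a higher first ionization energy than B, contrary to the simple trend — removing B's lone 2p electron is easier than breaking Be's filled 2s².
Tabulated first ionization energy (kJ/mol): Be 900, B 801, Ca 590, Pb 716.
So from highest to lowest: Be > B > Pb > Ca.

Be > B > Pb > Ca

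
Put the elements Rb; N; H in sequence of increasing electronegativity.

H is in period 1, group 1; N is in period 2, group 15; Rb is in period 5, group 1.
Atoms toward the upper right of the periodic table pull bonding electrons most strongly.
Neither a single period nor a single group — weigh both effects.
H > Rb: H sits above Rb in group 1, so the down-group effect alone puts H higher.
N > H: period and group pull opposite ways; the across-period shift dominates (3.04 vs 2.20).
For reference (Pauling): H 2.20, N 3.04, Rb 0.82.
So from lowest to highest: Rb < H < N.

Rb < H < N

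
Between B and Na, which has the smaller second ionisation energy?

IE_2 is the cost of taking one more electron from the +1 cation: B⁺ still has 2 valence electrons; Na⁺ is the bare [Ne] core.
Pulling an electron out of a noble-gas core costs far more than removing a remaining valence electron, so Na sits at the high end of IE_2.
Tabulated IE_2 (kJ/mol): B 2427, Na 4562.
Hence IE_2: B < Na.

B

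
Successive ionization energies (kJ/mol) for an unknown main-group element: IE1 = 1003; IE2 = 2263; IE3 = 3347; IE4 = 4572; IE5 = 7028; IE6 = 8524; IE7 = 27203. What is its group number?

Look for the largest jump between consecutive ionization energies: IE7/IE6 ≈ 3.2, far larger than any earlier ratio.
That jump marks the point where a core electron is being removed. So the atom has 6 valence electrons.
A main-group element with 6 valence electrons is in group 16.

Group 16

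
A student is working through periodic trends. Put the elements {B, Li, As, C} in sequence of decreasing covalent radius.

Li > As > B > C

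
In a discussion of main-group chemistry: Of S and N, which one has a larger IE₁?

N

N is in period 2, group 15; S is in period 3, group 16.
Removing the outermost electron gets harder across a period and easier down a group.
These sit on a diagonal, where the across-period and down-group effects partly cancel.
N > S: period and group pull opposite ways; the down-group shift dominates (1402 vs 1000 kJ/mol).
Tabulated first ionization energy (kJ/mol): N 1402, S 1000.
So N has the larger IE₁ (N > S).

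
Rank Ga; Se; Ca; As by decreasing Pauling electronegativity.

Ca is in period 4, group 2; Ga is in period 4, group 13; As is in period 4, group 15; Se is in period 4, group 16.
Atoms toward the upper right of the periodic table pull bonding electrons most strongly.
All lie in period 4, so electronegativity increases left to right.
So from highest to lowest: Se > As > Ga > Ca.

Se > As > Ga > Ca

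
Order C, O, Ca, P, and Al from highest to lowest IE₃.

O > Ca > C > P > Al

After 2 electrons have been removed, what remains? C²⁺ still has 2 valence electrons; O²⁺ still has 4 valence electrons; Ca²⁺ is the bare [Ar] core; P²⁺ still has 3 valence electrons; Al²⁺ still has 1 valence electron.
Usually core removal costs more than valence removal, but here the competition is close: a tightly held n=2 valence electron can cost more to remove than an n=3 core electron, so the actual values have to decide it.
Valence configurations: C²⁺ [He]2s², O²⁺ [He]2s²2p², P²⁺ [Ne]3s²3p¹, Al²⁺ [Ne]3s¹.
The numbers (kJ/mol): C 4620, O 5300, Ca 4912, P 2914, Al 2745.
Overall IE_3 order: Al < P < C < Ca < O.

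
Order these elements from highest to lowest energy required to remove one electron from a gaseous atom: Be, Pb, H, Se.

Across a period the outer electron is held more tightly (higher IE₁); down a group it sits in a higher shell, more shielded, and comes off more easily.
These span different periods and groups, so the two trends combine.
Be > Pb: period and group pull opposite ways; the down-group shift dominates (900 vs 716 kJ/mol).
Se > Be: period and group pull opposite ways; the across-period shift dominates (941 vs 900 kJ/mol).
H > Se: period and group pull opposite ways; the down-group shift dominates (1312 vs 941 kJ/mol).
For reference (kJ/mol): H 1312, Be 900, Se 941, Pb 716.
So from highest to lowest: H > Se > Be > Pb.

H, Se, Be, Pb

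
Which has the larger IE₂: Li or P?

Li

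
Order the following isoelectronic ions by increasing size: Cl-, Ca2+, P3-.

All of these have 18 electrons, so size is governed by nuclear charge alone: the more protons, the stronger the pull on the same electron cloud, and the smaller the ion.
Nuclear charges: Ca2+ (Z=20), Cl- (Z=17), P3- (Z=15).
Smallest to largest: Ca2+ < Cl- < P3-.

Ca2+ < Cl- < P3-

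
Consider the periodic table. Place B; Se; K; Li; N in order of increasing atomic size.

N, B, Se, Li, K

Li is in period 2, group 1; B is in period 2, group 13; N is in period 2, group 15; K is in period 4, group 1; Se is in period 4, group 16.
Across a period the added protons contract the valence shell; down a group each new principal shell makes the atom larger.
Neither a single period nor a single group — weigh both effects.
B > N: B lies to the left of N in period 2, so the across-period effect alone puts B larger.
Se > B: period and group pull opposite ways; the down-group shift dominates (116 vs 85 pm).
Li > Se: period and group pull opposite ways; the across-period shift dominates (133 vs 116 pm).
K > Li: they share group 1; the group trend gives K the larger value.
Approximate values (pm): Li 133, B 85, N 71, K 196, Se 116.
So from smallest to largest: N < B < Se < Li < K.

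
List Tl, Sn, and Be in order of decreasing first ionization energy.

Be is in period 2, group 2; Sn is in period 5, group 14; Tl is in period 6, group 13.
Across a period the outer electron is held more tightly (higher IE₁); down a group it sits in a higher shell, more shielded, and comes off more easily.
Here both period and group differ, so the two effects have to be weighed against each other.
Sn > Tl: both effects reinforce here, so Sn is clearly the higher of the two.
Be > Sn: period and group pull opposite ways; the down-group shift dominates (900 vs 709 kJ/mol).
For reference (kJ/mol): Be 900, Sn 709, Tl 589.
So from highest to lowest: Be > Sn > Tl.

Be > Sn > Tl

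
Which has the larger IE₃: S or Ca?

Ca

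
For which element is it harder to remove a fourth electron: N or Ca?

IE_4 is the cost of taking one more electron from the +3 cation: N³⁺ still has 2 valence electrons; Ca³⁺ is already 1 electron into the core.
Usually core removal costs more than valence removal, but here the competition is close: a tightly held n=2 valence electron can cost more to remove than an n=3 core electron, so the actual values have to decide it.
The numbers (kJ/mol): N 7475, Ca 6491.
Overall IE_4 order: Ca < N.

N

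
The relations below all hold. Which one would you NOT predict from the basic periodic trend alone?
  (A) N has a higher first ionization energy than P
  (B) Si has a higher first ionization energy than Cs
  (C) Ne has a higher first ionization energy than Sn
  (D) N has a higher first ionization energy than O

(D)

The general trend: first ionization energy increases across a period and decreases down a group.
(A) N (period 2, group 15) vs P (period 3, group 15): the stated order agrees with the simple trend.
(B) Si (period 3, group 14) vs Cs (period 6, group 1): the stated order agrees with the simple trend.
(C) Ne (period 2, group 18) vs Sn (period 5, group 14): the stated order agrees with the simple trend.
(D) N (period 2, group 15) vs O (period 2, group 16): the stated order contradicts the simple trend.
The exception is (D): pairing an electron in O's 2p⁴ costs repulsion energy, so O ionizes more easily than half-filled N (2p³).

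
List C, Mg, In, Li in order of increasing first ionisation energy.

Li < In < Mg < C

Across a period the outer electron is held more tightly (higher IE₁); down a group it sits in a higher shell, more shielded, and comes off more easily.
Neither a single period nor a single group — weigh both effects.
In > Li: the two effects oppose for this pair; the across-period effect wins (558 vs 520 kJ/mol).
Mg > In: the two effects oppose for this pair; the down-group effect wins (738 vs 558 kJ/mol).
C > Mg: both effects reinforce here, so C is clearly the higher of the two.
For reference (kJ/mol): Li 520, C 1086, Mg 738, In 558.
So from lowest to highest: Li < In < Mg < C.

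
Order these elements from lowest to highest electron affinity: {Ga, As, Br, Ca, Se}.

Ca is in period 4, group 2; Ga is in period 4, group 13; As is in period 4, group 15; Se is in period 4, group 16; Br is in period 4, group 17.
EA tends to increase across a period and decrease down a group, though the pattern is less regular than for IE or radius.
All lie in period 4, so electron affinity increases left to right.
So from lowest to highest: Ca < Ga < As < Se < Br.

Ca < Ga < As < Se < Br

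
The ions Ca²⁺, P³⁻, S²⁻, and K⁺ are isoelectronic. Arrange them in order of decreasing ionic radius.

P³⁻ > S²⁻ > K⁺ > Ca²⁺

All of these have 18 electrons, so size is governed by nuclear charge alone: the more protons, the stronger the pull on the same electron cloud, and the smaller the ion.
Nuclear charges: Ca²⁺ (Z=20), K⁺ (Z=19), S²⁻ (Z=16), P³⁻ (Z=15).
Largest to smallest: P³⁻ > S²⁻ > K⁺ > Ca²⁺.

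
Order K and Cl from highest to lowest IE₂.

K > Cl

IE_2 is the cost of taking one more electron from the +1 cation: K⁺ is the bare [Ar] core; Cl⁺ still has 6 valence electrons.
Breaking into a closed-shell core is much more expensive than removing a leftover valence electron — K has the largest IE_2 here.
Approximate IE_2 values (kJ/mol): K 3052, Cl 2298.
Overall IE_2 order: Cl < K.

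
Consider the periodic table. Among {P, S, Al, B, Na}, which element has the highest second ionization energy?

Na

The second ionization energy removes an electron from the +1 ion. For each element: P⁺ still has 4 valence electrons; S⁺ still has 5 valence electrons; Al⁺ still has 2 valence electrons; B⁺ still has 2 valence electrons; Na⁺ is the bare [Ne] core.
Pulling an electron out of a noble-gas core costs far more than removing a remaining valence electron, so Na sits at the high end of IE_2.
Valence configurations: P⁺ [Ne]3s²3p², S⁺ [Ne]3s²3p³, Al⁺ [Ne]3s², B⁺ [He]2s².
Tabulated IE_2 (kJ/mol): P 1907, S 2252, Al 1817, B 2427, Na 4562.
So the second ionization energies run Al < P < S < B < Na.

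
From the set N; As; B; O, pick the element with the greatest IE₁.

B is in period 2, group 13; N is in period 2, group 15; O is in period 2, group 16; As is in period 4, group 15.
First ionization energy rises across a period (greater Z_eff holds electrons more tightly) and falls down a group (valence electrons are farther from the nucleus).
Neither a single period nor a single group — weigh both effects.
As > B: period and group pull opposite ways; the across-period shift dominates (947 vs 801 kJ/mol).
O > As: relative to As, both the across-period and down-group shifts push O's first ionization energy up.
N > O: this pair runs against the simple trend — see the exception note.
Note the exception: N has a higher first ionization energy than O, contrary to the simple trend — pairing an electron in O's 2p⁴ costs repulsion energy, so O ionizes more easily than half-filled N (2p³).
For reference (kJ/mol): B 801, N 1402, O 1314, As 947.
The greatest IE₁ among these belongs to N.

N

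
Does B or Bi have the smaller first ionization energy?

Bi

Removing the outermost electron gets harder across a period and easier down a group.
Neither a single period nor a single group — weigh both effects.
B > Bi: period and group pull opposite ways; the down-group shift dominates (801 vs 703 kJ/mol).
For reference (kJ/mol): B 801, Bi 703.
So Bi has the smaller first ionization energy (Bi < B).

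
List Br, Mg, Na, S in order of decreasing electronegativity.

Na is in period 3, group 1; Mg is in period 3, group 2; S is in period 3, group 16; Br is in period 4, group 17.
Atoms toward the upper right of the periodic table pull bonding electrons most strongly.
Here both period and group differ, so the two effects have to be weighed against each other.
Mg > Na: Mg lies to the right of Na in period 3, so the across-period effect alone puts Mg higher.
S > Mg: both are in period 3; the period trend gives S the larger value.
Br > S: period and group pull opposite ways; the across-period shift dominates (2.96 vs 2.58).
For reference (Pauling): Na 0.93, Mg 1.31, S 2.58, Br 2.96.
So from highest to lowest: Br > S > Mg > Na.

Br, S, Mg, Na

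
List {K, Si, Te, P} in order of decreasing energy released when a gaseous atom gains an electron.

Adding an electron releases more energy for atoms nearer the top right (short of the noble gases).
Here both period and group differ, so the two effects have to be weighed against each other.
P > K: relative to K, both the across-period and down-group shifts push P's electron affinity up.
Si > P: this pair runs against the simple trend — see the exception note.
Te > Si: period and group pull opposite ways; the across-period shift dominates (190 vs 134 kJ/mol).
Note the exception: Si has a higher electron affinity than P, contrary to the simple trend — adding an electron to P's half-filled 3p³ is unfavourable, so Si (3p²) has the more exothermic EA.
For reference (kJ/mol): Si 134, P 72, K 48, Te 190.
So from highest to lowest: Te > Si > P > K.

Te, Si, P, K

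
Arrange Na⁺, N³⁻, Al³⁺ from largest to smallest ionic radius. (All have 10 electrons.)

N³⁻ > Na⁺ > Al³⁺

All of these have 10 electrons, so size is governed by nuclear charge alone: the more protons, the stronger the pull on the same electron cloud, and the smaller the ion.
Nuclear charges: Al³⁺ (Z=13), Na⁺ (Z=11), N³⁻ (Z=7).
Largest to smallest: N³⁻ > Na⁺ > Al³⁺.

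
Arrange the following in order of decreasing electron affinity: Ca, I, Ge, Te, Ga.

Ca is in period 4, group 2; Ga is in period 4, group 13; Ge is in period 4, group 14; Te is in period 5, group 16; I is in period 5, group 17.
Adding an electron releases more energy for atoms nearer the top right (short of the noble gases).
Here both period and group differ, so the two effects have to be weighed against each other.
Ga > Ca: Ga lies to the right of Ca in period 4, so the across-period effect alone puts Ga higher.
Ge > Ga: Ge lies to the right of Ga in period 4, so the across-period effect alone puts Ge higher.
Te > Ge: period and group pull opposite ways; the across-period shift dominates (190 vs 119 kJ/mol).
I > Te: both are in period 5; the period trend gives I the larger value.
Approximate values (kJ/mol): Ca 2, Ga 29, Ge 119, Te 190, I 295.
So from highest to lowest: I > Te > Ge > Ga > Ca.

I > Te > Ge > Ga > Ca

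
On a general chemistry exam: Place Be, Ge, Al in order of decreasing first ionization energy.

First ionization energy rises across a period (greater Z_eff holds electrons more tightly) and falls down a group (valence electrons are farther from the nucleus).
These sit on a diagonal, where the across-period and down-group effects partly cancel.
Ge > Al: period and group pull opposite ways; the across-period shift dominates (762 vs 578 kJ/mol).
Be > Ge: period and group pull opposite ways; the down-group shift dominates (900 vs 762 kJ/mol).
Approximate values (kJ/mol): Be 900, Al 578, Ge 762.
So from highest to lowest: Be > Ge > Al.

Be, Ge, Al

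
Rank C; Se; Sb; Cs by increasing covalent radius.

C is in period 2, group 14; Se is in period 4, group 16; Sb is in period 5, group 15; Cs is in period 6, group 1.
Across a period the added protons contract the valence shell; down a group each new principal shell makes the atom larger.
These span different periods and groups, so the two trends combine.
Se > C: the two effects oppose for this pair; the down-group effect wins (116 vs 75 pm).
Sb > Se: both effects reinforce here, so Sb is clearly the larger of the two.
Cs > Sb: relative to Sb, both the across-period and down-group shifts push Cs's atomic radius up.
Tabulated atomic radius (pm): C 75, Se 116, Sb 140, Cs 232.
So from smallest to largest: C < Se < Sb < Cs.

C < Se < Sb < Cs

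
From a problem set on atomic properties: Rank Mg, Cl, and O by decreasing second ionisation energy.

O > Cl > Mg

IE_2 is the cost of taking one more electron from the +1 cation: Mg⁺ still has 1 valence electron; Cl⁺ still has 6 valence electrons; O⁺ still has 5 valence electrons.
All are still removing valence electrons, so compare the +1 ions as you would atoms: IE_2 generally rises across a period (higher Z_eff) and falls down a group (larger shell), subject to the usual subshell exceptions.
Valence configurations: Mg⁺ [Ne]3s¹, Cl⁺ [Ne]3s²3p⁴, O⁺ [He]2s²2p³.
The numbers (kJ/mol): Mg 1451, Cl 2298, O 3388.
Overall IE_2 order: Mg < Cl < O.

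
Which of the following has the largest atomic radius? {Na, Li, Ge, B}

Li is in period 2, group 1; B is in period 2, group 13; Na is in period 3, group 1; Ge is in period 4, group 14.
Radius decreases left→right (rising Z_eff, same n) and increases top→bottom (higher n).
Here both period and group differ, so the two effects have to be weighed against each other.
Ge > B: the two effects oppose for this pair; the down-group effect wins (121 vs 85 pm).
Li > Ge: period and group pull opposite ways; the across-period shift dominates (133 vs 121 pm).
Na > Li: Na sits below Li in group 1, so the down-group effect alone puts Na larger.
Approximate values (pm): Li 133, B 85, Na 155, Ge 121.
The largest atomic radius among these belongs to Na.

Na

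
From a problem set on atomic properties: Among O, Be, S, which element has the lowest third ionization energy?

S

Consider each +2 ion: O²⁺ still has 4 valence electrons; Be²⁺ is the bare [He] core; S²⁺ still has 4 valence electrons.
Breaking into a closed-shell core is much more expensive than removing a leftover valence electron — Be has the largest IE_3 here.
Valence configurations: O²⁺ [He]2s²2p², S²⁺ [Ne]3s²3p².
The numbers (kJ/mol): O 5300, Be 14849, S 3357.
Overall IE_3 order: S < O < Be.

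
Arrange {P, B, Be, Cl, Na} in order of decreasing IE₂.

Na > B > Cl > P > Be

After 1 electron has been removed, what remains? P⁺ still has 4 valence electrons; B⁺ still has 2 valence electrons; Be⁺ still has 1 valence electron; Cl⁺ still has 6 valence electrons; Na⁺ is the bare [Ne] core.
Breaking into a closed-shell core is much more expensive than removing a leftover valence electron — Na has the largest IE_2 here.
Valence configurations: P⁺ [Ne]3s²3p², B⁺ [He]2s², Be⁺ [He]2s¹, Cl⁺ [Ne]3s²3p⁴.
Tabulated IE_2 (kJ/mol): P 1907, B 2427, Be 1757, Cl 2298, Na 4562.
Overall IE_2 order: Be < P < Cl < B < Na.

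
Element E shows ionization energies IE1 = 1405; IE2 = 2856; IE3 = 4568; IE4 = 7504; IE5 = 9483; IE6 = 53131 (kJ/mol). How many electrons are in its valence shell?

Look for the largest jump between consecutive ionization energies: IE6/IE5 ≈ 5.6, far larger than any earlier ratio.
That jump marks the point where a core electron is being removed. So the atom has 5 valence electrons.

5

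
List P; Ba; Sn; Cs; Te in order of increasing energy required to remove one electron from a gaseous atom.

P is in period 3, group 15; Sn is in period 5, group 14; Te is in period 5, group 16; Cs is in period 6, group 1; Ba is in period 6, group 2.
Removing the outermost electron gets harder across a period and easier down a group.
Neither a single period nor a single group — weigh both effects.
Ba > Cs: Ba lies to the right of Cs in period 6, so the across-period effect alone puts Ba higher.
Sn > Ba: relative to Ba, both the across-period and down-group shifts push Sn's first ionization energy up.
Te > Sn: both are in period 5; the period trend gives Te the larger value.
P > Te: period and group pull opposite ways; the down-group shift dominates (1012 vs 869 kJ/mol).
Approximate values (kJ/mol): P 1012, Sn 709, Te 869, Cs 376, Ba 503.
So from lowest to highest: Cs < Ba < Sn < Te < P.

Cs < Ba < Sn < Te < P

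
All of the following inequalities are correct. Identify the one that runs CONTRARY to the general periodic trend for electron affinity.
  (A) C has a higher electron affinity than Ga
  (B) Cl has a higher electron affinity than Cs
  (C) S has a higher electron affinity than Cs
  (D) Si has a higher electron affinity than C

The general trend: electron affinity increases across a period and decreases down a group.
(A) C (period 2, group 14) vs Ga (period 4, group 13): the stated order agrees with the simple trend.
(B) Cl (period 3, group 17) vs Cs (period 6, group 1): the stated order agrees with the simple trend.
(C) S (period 3, group 16) vs Cs (period 6, group 1): the stated order agrees with the simple trend.
(D) Si (period 3, group 14) vs C (period 2, group 14): the stated order contradicts the simple trend.
The exception is (D): Si's larger, more diffuse 3p orbitals accept an added electron slightly more readily than C's compact 2p.

(D)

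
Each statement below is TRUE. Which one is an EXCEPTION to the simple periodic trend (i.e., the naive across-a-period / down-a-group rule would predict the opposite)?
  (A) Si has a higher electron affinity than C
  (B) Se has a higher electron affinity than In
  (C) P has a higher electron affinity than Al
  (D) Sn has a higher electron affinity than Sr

(A)

The general trend: electron affinity increases across a period and decreases down a group.
(A) Si (period 3, group 14) vs C (period 2, group 14): the stated order contradicts the simple trend.
(B) Se (period 4, group 16) vs In (period 5, group 13): the stated order agrees with the simple trend.
(C) P (period 3, group 15) vs Al (period 3, group 13): the stated order agrees with the simple trend.
(D) Sn (period 5, group 14) vs Sr (period 5, group 2): the stated order agrees with the simple trend.
The exception is (A): Si's larger, more diffuse 3p orbitals accept an added electron slightly more readily than C's compact 2p.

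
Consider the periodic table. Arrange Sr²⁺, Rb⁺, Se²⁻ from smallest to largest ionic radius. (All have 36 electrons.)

Sr²⁺, Rb⁺, Se²⁻

All of these have 36 electrons, so size is governed by nuclear charge alone: the more protons, the stronger the pull on the same electron cloud, and the smaller the ion.
Nuclear charges: Sr²⁺ (Z=38), Rb⁺ (Z=37), Se²⁻ (Z=34).
Smallest to largest: Sr²⁺ < Rb⁺ < Se²⁻.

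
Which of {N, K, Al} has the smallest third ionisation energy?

After 2 electrons have been removed, what remains? N²⁺ still has 3 valence electrons; K²⁺ is already 1 electron into the core; Al²⁺ still has 1 valence electron.
Usually core removal costs more than valence removal, but here the competition is close: a tightly held n=2 valence electron can cost more to remove than an n=3 core electron, so the actual values have to decide it.
Valence configurations: N²⁺ [He]2s²2p¹, Al²⁺ [Ne]3s¹.
Tabulated IE_3 (kJ/mol): N 4578, K 4420, Al 2745.
Hence IE_3: Al < K < N.

Al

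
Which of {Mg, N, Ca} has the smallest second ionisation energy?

Ca

IE_2 is the cost of taking one more electron from the +1 cation: Mg⁺ still has 1 valence electron; N⁺ still has 4 valence electrons; Ca⁺ still has 1 valence electron.
All are still removing valence electrons, so compare the +1 ions as you would atoms: IE_2 generally rises across a period (higher Z_eff) and falls down a group (larger shell), subject to the usual subshell exceptions.
Valence configurations: Mg⁺ [Ne]3s¹, N⁺ [He]2s²2p², Ca⁺ [Ar]4s¹.
Tabulated IE_2 (kJ/mol): Mg 1451, N 2856, Ca 1145.
Putting it together, IE_2: Ca < Mg < N.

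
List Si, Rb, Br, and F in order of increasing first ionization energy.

Rb, Si, Br, F

F is in period 2, group 17; Si is in period 3, group 14; Br is in period 4, group 17; Rb is in period 5, group 1.
Removing the outermost electron gets harder across a period and easier down a group.
These span different periods and groups, so the two trends combine.
Si > Rb: both effects reinforce here, so Si is clearly the higher of the two.
Br > Si: period and group pull opposite ways; the across-period shift dominates (1140 vs 786 kJ/mol).
F > Br: they share group 17; the group trend gives F the larger value.
For reference (kJ/mol): F 1681, Si 786, Br 1140, Rb 403.
So from lowest to highest: Rb < Si < Br < F.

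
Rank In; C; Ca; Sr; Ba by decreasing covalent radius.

Radius decreases left→right (rising Z_eff, same n) and increases top→bottom (higher n).
Here both period and group differ, so the two effects have to be weighed against each other.
In > C: both effects reinforce here, so In is clearly the larger of the two.
Ca > In: the two effects oppose for this pair; the across-period effect wins (171 vs 142 pm).
Sr > Ca: Sr sits below Ca in group 2, so the down-group effect alone puts Sr larger.
Ba > Sr: Ba sits below Sr in group 2, so the down-group effect alone puts Ba larger.
Tabulated atomic radius (pm): C 75, Ca 171, Sr 185, In 142, Ba 196.
So from largest to smallest: Ba > Sr > Ca > In > C.

Ba > Sr > Ca > In > C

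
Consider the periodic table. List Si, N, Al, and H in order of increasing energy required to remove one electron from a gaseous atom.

Al, Si, H, N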